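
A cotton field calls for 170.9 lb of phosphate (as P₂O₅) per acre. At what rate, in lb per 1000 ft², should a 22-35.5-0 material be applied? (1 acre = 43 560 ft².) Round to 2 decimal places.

Product per acre = 170.9 / 35.5% = 481.408 lb.
Convert to per 1000 ft²: 481.408 × 0.0229568 = 11.0516 lb.

11.05 lb of product per thousand sq ft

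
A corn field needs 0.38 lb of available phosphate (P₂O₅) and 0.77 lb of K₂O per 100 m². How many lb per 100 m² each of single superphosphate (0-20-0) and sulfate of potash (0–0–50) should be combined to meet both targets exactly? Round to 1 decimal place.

Let a = lb of single superphosphate, b = lb of sulfate of potash (per 100 m²).
P₂O₅: 0.2·a + 0·b = 0.38
K₂O: 0·a + 0.5·b = 0.77
Solving simultaneously: a = 1.9, b = 1.54.

1.9 lb single superphosphate, 1.5 lb sulfate of potash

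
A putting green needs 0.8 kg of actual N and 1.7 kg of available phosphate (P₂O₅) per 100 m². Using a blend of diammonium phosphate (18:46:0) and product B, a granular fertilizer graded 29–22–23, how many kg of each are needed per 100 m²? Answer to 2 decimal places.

With a, b = kg per 100 m² of diammonium phosphate and product B:
N: 0.18·a + 0.29·b = 0.8
P₂O₅: 0.46·a + 0.22·b = 1.7
From row1: a = (0.8 − 0.29·b) / 0.18.
Into row2: 0.46·(0.8 − 0.29·b)/0.18 + 0.22·b = 1.7 → b = 0.660981, a = 3.37953.

3.38 kg diammonium phosphate, 0.66 kg product B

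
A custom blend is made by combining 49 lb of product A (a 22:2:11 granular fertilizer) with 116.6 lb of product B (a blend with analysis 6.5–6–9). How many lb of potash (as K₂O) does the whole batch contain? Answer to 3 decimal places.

15.884 lb K₂O

K₂O mass = 11%×49 + 9%×116.6 = 15.884 lb.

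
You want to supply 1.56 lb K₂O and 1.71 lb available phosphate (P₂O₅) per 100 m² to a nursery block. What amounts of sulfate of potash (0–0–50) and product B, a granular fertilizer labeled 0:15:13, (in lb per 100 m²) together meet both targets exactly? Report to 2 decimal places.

Per-100 m² balance (a = sulfate of potash, b = product B):
K₂O: 0.5·a + 0.13·b = 1.56
P₂O₅: 0·a + 0.15·b = 1.71
Solving simultaneously: a = 0.156, b = 11.4.

0.16 lb sulfate of potash, 11.40 lb product B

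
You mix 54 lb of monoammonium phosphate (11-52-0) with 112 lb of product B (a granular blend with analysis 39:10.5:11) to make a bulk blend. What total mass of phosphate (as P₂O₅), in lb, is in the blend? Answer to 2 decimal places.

P₂O₅ mass = 52%×54 + 10.5%×112 = 39.84 lb.

39.84 lb P₂O₅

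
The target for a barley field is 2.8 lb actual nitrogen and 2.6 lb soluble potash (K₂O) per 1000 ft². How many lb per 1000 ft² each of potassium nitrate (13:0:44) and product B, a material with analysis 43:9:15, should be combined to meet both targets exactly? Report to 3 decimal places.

With a, b = lb per 1000 ft² of potassium nitrate and product B:
N: 0.13·a + 0.43·b = 2.8
K₂O: 0.44·a + 0.15·b = 2.6
Eliminate a: (row1) − 0.13/0.44·(row2) → 0.385682·b = 2.03182, so b = 5.26812.
Back-substitute: a = (2.8 − 0.43·5.26812) / 0.13 = 4.11314.

4.113 lb potassium nitrate, 5.268 lb product B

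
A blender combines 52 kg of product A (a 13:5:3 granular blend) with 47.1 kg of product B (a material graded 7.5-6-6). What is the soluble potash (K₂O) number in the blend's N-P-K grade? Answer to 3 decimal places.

4.426% K₂O

Total mass = 52 + 47.1 = 99.1 kg.
K₂O mass = 3%×52 + 6%×47.1 = 4.386 kg.
% K₂O = 4.386 / 99.1 = 4.42583%.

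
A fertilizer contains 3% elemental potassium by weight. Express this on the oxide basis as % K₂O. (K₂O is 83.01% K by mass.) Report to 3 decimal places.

3.614% K₂O

%K₂O = 3 / 0.8301 = 3.61402%.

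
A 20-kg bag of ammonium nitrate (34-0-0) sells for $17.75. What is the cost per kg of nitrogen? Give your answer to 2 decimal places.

$2.61 per kg N

N in bag = 20 × 34% = 6.8 kg.
Cost per kg N = $17.75 / 6.8 = $2.6103.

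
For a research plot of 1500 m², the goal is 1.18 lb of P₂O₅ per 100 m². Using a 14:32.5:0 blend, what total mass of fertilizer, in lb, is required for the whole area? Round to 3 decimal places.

Product per 100 m² = 1.18 / 32.5% = 3.63077 lb.
Total product = 3.63077 × 1500 / 100 = 54.4615 lb.

54.462 lb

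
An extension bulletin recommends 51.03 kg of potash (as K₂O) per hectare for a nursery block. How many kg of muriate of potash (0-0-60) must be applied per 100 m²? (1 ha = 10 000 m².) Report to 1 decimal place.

Product per hectare = 51.03 / 60% = 85.05 kg.
Convert to per 100 m²: 85.05 × 0.01 = 0.8505 kg.

0.9 kg of product per hundred sq m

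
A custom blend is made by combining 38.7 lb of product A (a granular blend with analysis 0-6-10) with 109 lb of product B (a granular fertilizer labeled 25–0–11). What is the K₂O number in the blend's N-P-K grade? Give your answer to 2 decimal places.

10.74% K₂O

Total mass = 38.7 + 109 = 147.7 lb.
K₂O mass = 10%×38.7 + 11%×109 = 15.86 lb.
% K₂O = 15.86 / 147.7 = 10.738%.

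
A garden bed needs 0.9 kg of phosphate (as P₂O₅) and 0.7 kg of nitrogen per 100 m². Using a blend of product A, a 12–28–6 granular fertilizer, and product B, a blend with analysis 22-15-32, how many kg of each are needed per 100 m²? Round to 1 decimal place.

2.1 kg product A, 2.0 kg product B

Per-100 m² balance (a = product A, b = product B):
P₂O₅: 0.28·a + 0.15·b = 0.9
N: 0.12·a + 0.22·b = 0.7
From row1: a = (0.9 − 0.15·b) / 0.28.
Into row2: 0.12·(0.9 − 0.15·b)/0.28 + 0.22·b = 0.7 → b = 2.01835, a = 2.13303.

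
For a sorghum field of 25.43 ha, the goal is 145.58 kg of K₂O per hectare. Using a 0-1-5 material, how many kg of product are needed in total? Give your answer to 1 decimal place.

74042.0 kg

Product per hectare = 145.58 / 5% = 2911.6 kg.
Total product = 2911.6 × 25.43 = 74041.99 kg.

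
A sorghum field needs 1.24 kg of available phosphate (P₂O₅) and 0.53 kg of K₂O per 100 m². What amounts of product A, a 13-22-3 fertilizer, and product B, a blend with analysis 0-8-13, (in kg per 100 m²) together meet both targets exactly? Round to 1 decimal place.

With a, b = kg per 100 m² of product A and product B:
P₂O₅: 0.22·a + 0.08·b = 1.24
K₂O: 0.03·a + 0.13·b = 0.53
Eliminate a: (row1) − 0.22/0.03·(row2) → -0.873333·b = -2.64667, so b = 3.03053.
Back-substitute: a = (1.24 − 0.08·3.03053) / 0.22 = 4.53435.

4.5 kg product A, 3.0 kg product B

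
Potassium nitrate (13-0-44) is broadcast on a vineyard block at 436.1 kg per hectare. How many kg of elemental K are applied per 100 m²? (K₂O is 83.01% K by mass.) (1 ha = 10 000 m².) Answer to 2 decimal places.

K₂O per hectare = 436.1 × 44% = 191.884 kg.
Elemental K = 191.884 × 0.8301 = 159.283 kg per hectare.
Convert to per 100 m²: 159.283 × 0.01 = 1.59283 kg.

1.59 kg K per hundred sq m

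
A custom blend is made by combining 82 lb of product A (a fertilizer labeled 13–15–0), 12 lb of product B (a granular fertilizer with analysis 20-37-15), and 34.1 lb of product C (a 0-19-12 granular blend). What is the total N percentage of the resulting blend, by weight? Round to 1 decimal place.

10.2% N

Total mass = 82 + 12 + 34.1 = 128.1 lb.
N mass = 13%×82 + 20%×12 + 0%×34.1 = 13.06 lb.
% N = 13.06 / 128.1 = 10.1952%.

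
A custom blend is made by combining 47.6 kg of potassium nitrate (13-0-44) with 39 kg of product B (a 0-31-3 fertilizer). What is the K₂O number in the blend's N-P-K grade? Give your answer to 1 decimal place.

Total mass = 47.6 + 39 = 86.6 kg.
K₂O mass = 44%×47.6 + 3%×39 = 22.114 kg.
% K₂O = 22.114 / 86.6 = 25.5358%.

25.5% K₂O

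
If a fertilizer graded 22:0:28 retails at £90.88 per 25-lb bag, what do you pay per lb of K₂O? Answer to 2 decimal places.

K₂O in bag = 25 × 28% = 7 lb.
Cost per lb K₂O = £90.88 / 7 = £12.9829.

£12.98 per lb K₂O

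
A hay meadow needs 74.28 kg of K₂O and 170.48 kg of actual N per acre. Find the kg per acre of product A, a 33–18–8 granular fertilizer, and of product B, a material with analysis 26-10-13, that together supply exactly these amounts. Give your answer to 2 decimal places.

Let a = kg of product A, b = kg of product B (per acre).
K₂O: 0.08·a + 0.13·b = 74.28
N: 0.33·a + 0.26·b = 170.48
Eliminate a: (row1) − 0.08/0.33·(row2) → 0.0669697·b = 32.9515, so b = 492.036.
Back-substitute: a = (74.28 − 0.13·492.036) / 0.08 = 128.941.

128.94 kg product A, 492.04 kg product B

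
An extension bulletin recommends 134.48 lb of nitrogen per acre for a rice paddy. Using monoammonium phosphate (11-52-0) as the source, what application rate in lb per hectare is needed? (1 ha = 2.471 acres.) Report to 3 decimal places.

3020.910 lb of product per hectare

Product per acre = 134.48 / 11% = 1222.55 lb.
Convert to per hectare: 1222.55 × 2.471 = 3020.9098 lb.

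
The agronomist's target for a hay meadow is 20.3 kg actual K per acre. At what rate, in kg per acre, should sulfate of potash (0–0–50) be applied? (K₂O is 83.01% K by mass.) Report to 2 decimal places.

As K₂O: 20.3 / 0.8301 = 24.4549 kg per acre.
Product per acre = 24.4549 / 50% = 48.9098 kg.

48.91 kg of product per acre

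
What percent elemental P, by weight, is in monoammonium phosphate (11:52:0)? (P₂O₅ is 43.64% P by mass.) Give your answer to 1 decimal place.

%P = 52 × 0.4364 = 22.6928%.

22.7% P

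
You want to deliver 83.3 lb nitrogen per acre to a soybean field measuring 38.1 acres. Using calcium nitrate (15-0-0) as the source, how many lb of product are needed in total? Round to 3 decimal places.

21158.200 lb

Product per acre = 83.3 / 15% = 555.333 lb.
Total product = 555.333 × 38.1 = 21158.2 lb.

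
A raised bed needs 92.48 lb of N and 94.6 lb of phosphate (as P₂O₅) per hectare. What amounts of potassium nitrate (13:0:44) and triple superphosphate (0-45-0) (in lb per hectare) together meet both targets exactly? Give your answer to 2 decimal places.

Per-hectare balance (a = potassium nitrate, b = triple superphosphate):
N: 0.13·a + 0·b = 92.48
P₂O₅: 0·a + 0.45·b = 94.6
Solving simultaneously: a = 711.3846, b = 210.222.

711.38 lb potassium nitrate, 210.22 lb triple superphosphate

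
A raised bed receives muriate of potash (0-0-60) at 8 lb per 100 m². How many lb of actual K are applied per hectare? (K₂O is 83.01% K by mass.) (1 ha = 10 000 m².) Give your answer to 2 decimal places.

K₂O per 100 m² = 8 × 60% = 4.8 lb.
Elemental K = 4.8 × 0.8301 = 3.98448 lb per 100 m².
Convert to per hectare: 3.98448 × 100 = 398.448 lb.

398.45 lb K per hectare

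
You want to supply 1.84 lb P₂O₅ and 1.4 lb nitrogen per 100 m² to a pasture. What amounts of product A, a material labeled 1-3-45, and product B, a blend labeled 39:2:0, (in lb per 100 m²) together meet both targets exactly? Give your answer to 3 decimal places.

59.965 lb product A, 2.052 lb product B

With a, b = lb per 100 m² of product A and product B:
P₂O₅: 0.03·a + 0.02·b = 1.84
N: 0.01·a + 0.39·b = 1.4
Solving simultaneously: a = 59.9652, b = 2.05217.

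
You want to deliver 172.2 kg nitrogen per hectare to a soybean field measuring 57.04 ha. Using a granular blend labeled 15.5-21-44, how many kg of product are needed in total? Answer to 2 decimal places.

63369.60 kg

Product per hectare = 172.2 / 15.5% = 1110.97 kg.
Total product = 1110.97 × 57.04 = 63369.6 kg.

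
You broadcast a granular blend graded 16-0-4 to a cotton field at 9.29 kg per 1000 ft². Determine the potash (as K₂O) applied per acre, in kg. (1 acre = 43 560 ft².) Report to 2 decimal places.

16.19 kg K₂O per acre

K₂O per 1000 ft² = 9.29 × 4% = 0.3716 kg.
Convert to per acre: 0.3716 × 43.56 = 16.1869 kg.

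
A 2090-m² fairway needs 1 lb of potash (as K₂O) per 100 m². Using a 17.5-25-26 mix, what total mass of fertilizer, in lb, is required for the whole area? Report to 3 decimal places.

Product per 100 m² = 1 / 26% = 3.84615 lb.
Total product = 3.84615 × 2090 / 100 = 80.3846 lb.

80.385 lb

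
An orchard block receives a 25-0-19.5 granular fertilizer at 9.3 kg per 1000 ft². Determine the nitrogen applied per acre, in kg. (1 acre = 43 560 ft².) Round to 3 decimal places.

nitrogen per 1000 ft² = 9.3 × 25% = 2.325 kg.
Convert to per acre: 2.325 × 43.56 = 101.277 kg.

101.277 kg N per acre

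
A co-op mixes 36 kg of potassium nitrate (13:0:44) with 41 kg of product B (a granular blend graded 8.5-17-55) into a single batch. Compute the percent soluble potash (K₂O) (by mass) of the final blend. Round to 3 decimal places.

Total mass = 36 + 41 = 77 kg.
K₂O mass = 44%×36 + 55%×41 = 38.39 kg.
% K₂O = 38.39 / 77 = 49.8571%.

49.857% K₂O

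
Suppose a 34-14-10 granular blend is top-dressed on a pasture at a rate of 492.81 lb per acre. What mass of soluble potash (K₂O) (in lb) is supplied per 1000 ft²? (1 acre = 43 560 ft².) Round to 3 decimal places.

K₂O per acre = 492.81 × 10% = 49.281 lb.
Convert to per 1000 ft²: 49.281 × 0.0229568 = 1.13134 lb.

1.131 lb K₂O per thousand sq ft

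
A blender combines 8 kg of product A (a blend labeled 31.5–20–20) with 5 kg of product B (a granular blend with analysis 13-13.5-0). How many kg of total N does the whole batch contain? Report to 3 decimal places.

3.170 kg N

N mass = 31.5%×8 + 13%×5 = 3.17 kg.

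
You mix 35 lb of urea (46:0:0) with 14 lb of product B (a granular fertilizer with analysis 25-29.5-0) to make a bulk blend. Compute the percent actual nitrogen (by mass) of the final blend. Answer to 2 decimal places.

40.00% N

Total mass = 35 + 14 = 49 lb.
N mass = 46%×35 + 25%×14 = 19.6 lb.
% N = 19.6 / 49 = 40%.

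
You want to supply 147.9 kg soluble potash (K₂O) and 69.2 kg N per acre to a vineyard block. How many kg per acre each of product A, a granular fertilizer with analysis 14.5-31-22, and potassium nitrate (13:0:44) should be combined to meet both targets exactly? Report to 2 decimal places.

318.78 kg product A, 176.75 kg potassium nitrate

Let a = kg of product A, b = kg of potassium nitrate (per acre).
K₂O: 0.22·a + 0.44·b = 147.9
N: 0.145·a + 0.13·b = 69.2
Eliminate b: (row1) − 0.44/0.13·(row2) → -0.270769·a = -86.3154, so a = 318.778.
Then b = (69.2 − 0.145·318.778) / 0.13 = 176.747.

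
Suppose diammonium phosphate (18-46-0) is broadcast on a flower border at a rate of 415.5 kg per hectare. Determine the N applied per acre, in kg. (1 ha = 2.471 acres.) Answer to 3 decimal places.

nitrogen per hectare = 415.5 × 18% = 74.79 kg.
Convert to per acre: 74.79 × 0.404694 = 30.2671 kg.

30.267 kg N per acre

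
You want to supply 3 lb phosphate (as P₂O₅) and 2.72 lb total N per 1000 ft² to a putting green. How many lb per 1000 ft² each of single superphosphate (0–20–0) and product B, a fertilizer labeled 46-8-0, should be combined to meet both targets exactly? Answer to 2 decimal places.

Per-1000 ft² balance (a = single superphosphate, b = product B):
P₂O₅: 0.2·a + 0.08·b = 3
N: 0·a + 0.46·b = 2.72
Solving simultaneously: a = 12.6348, b = 5.91304.

12.63 lb single superphosphate, 5.91 lb product B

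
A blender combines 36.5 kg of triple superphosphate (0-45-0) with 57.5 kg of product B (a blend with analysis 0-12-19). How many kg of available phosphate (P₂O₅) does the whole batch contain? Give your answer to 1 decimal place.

P₂O₅ mass = 45%×36.5 + 12%×57.5 = 23.325 kg.

23.3 kg P₂O₅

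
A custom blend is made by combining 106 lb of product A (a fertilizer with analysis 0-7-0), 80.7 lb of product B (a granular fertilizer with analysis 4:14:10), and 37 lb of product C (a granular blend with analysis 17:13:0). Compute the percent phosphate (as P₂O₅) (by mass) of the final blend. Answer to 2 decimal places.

Total mass = 106 + 80.7 + 37 = 223.7 lb.
P₂O₅ mass = 7%×106 + 14%×80.7 + 13%×37 = 23.528 lb.
% P₂O₅ = 23.528 / 223.7 = 10.5177%.

10.52% P₂O₅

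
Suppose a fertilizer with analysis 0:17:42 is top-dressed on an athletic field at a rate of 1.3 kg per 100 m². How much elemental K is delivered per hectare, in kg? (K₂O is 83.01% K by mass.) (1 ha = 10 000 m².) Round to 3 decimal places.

45.323 kg K per hectare

K₂O per 100 m² = 1.3 × 42% = 0.546 kg.
Elemental K = 0.546 × 0.8301 = 0.453235 kg per 100 m².
Convert to per hectare: 0.453235 × 100 = 45.32346 kg.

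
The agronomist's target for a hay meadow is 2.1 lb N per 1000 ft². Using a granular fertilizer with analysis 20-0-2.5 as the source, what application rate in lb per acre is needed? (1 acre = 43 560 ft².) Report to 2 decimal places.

Product per 1000 ft² = 2.1 / 20% = 10.5 lb.
Convert to per acre: 10.5 × 43.56 = 457.38 lb.

457.38 lb of product per acre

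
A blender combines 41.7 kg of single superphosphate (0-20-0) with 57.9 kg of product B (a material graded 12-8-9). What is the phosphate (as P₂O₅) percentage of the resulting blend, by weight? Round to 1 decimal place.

Total mass = 41.7 + 57.9 = 99.6 kg.
P₂O₅ mass = 20%×41.7 + 8%×57.9 = 12.972 kg.
% P₂O₅ = 12.972 / 99.6 = 13.0241%.

13.0% P₂O₅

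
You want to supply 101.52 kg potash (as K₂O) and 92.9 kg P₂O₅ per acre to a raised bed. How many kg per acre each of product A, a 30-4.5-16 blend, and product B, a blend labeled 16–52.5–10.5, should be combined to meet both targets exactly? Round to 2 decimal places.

Per-acre balance (a = product A, b = product B):
K₂O: 0.16·a + 0.105·b = 101.52
P₂O₅: 0.045·a + 0.525·b = 92.9
Solving simultaneously: a = 549.272, b = 129.872.

549.27 kg product A, 129.87 kg product B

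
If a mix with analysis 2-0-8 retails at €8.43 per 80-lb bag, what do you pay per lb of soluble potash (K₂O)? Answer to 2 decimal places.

K₂O in bag = 80 × 8% = 6.4 lb.
Cost per lb K₂O = €8.43 / 6.4 = €1.3172.

€1.32 per lb K₂O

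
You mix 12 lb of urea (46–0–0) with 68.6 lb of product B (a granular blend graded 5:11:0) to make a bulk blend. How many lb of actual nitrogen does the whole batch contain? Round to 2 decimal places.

N mass = 46%×12 + 5%×68.6 = 8.95 lb.

8.95 lb N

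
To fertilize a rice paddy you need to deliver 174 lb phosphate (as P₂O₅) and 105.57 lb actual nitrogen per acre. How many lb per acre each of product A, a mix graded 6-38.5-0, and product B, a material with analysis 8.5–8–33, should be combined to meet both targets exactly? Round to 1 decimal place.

227.2 lb product A, 1081.6 lb product B

Per-acre balance (a = product A, b = product B):
P₂O₅: 0.385·a + 0.08·b = 174
N: 0.06·a + 0.085·b = 105.57
Eliminate a: (row1) − 0.385/0.06·(row2) → -0.465417·b = -503.408, so b = 1081.63.
Back-substitute: a = (174 − 0.08·1081.63) / 0.385 = 227.194.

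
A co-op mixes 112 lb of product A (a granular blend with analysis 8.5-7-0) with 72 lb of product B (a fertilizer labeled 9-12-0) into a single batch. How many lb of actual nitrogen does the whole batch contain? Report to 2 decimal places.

16.00 lb N

N mass = 8.5%×112 + 9%×72 = 16 lb.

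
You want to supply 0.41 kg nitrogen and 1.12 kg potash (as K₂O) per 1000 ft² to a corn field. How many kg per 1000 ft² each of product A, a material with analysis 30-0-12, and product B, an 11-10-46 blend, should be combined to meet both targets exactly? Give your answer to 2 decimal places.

0.52 kg product A, 2.30 kg product B

Let a = kg of product A, b = kg of product B (per 1000 ft²).
N: 0.3·a + 0.11·b = 0.41
K₂O: 0.12·a + 0.46·b = 1.12
From row1: a = (0.41 − 0.11·b) / 0.3.
Into row2: 0.12·(0.41 − 0.11·b)/0.3 + 0.46·b = 1.12 → b = 2.29808, a = 0.524038.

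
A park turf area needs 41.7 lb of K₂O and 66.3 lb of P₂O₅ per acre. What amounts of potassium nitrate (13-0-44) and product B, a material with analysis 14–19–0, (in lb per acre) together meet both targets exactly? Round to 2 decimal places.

94.77 lb potassium nitrate, 348.95 lb product B

Per-acre balance (a = potassium nitrate, b = product B):
K₂O: 0.44·a + 0·b = 41.7
P₂O₅: 0·a + 0.19·b = 66.3
Solving simultaneously: a = 94.7727, b = 348.947.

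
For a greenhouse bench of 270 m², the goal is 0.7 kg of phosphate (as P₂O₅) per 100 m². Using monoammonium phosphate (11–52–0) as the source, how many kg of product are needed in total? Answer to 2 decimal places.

3.63 kg

Product per 100 m² = 0.7 / 52% = 1.34615 kg.
Total product = 1.34615 × 270 / 100 = 3.63462 kg.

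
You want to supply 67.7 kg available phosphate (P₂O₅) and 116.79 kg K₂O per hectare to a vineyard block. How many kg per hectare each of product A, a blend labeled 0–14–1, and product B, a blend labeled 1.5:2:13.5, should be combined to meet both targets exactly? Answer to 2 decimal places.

363.83 kg product A, 838.16 kg product B

Let a = kg of product A, b = kg of product B (per hectare).
P₂O₅: 0.14·a + 0.02·b = 67.7
K₂O: 0.01·a + 0.135·b = 116.79
Eliminate a: (row1) − 0.14/0.01·(row2) → -1.87·b = -1567.36, so b = 838.1604.
Back-substitute: a = (67.7 − 0.02·838.1604) / 0.14 = 363.834.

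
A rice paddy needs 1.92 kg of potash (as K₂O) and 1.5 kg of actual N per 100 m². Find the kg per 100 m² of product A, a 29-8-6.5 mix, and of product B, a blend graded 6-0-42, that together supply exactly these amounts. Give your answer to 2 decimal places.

4.37 kg product A, 3.90 kg product B

With a, b = kg per 100 m² of product A and product B:
K₂O: 0.065·a + 0.42·b = 1.92
N: 0.29·a + 0.06·b = 1.5
Eliminate a: (row1) − 0.065/0.29·(row2) → 0.406552·b = 1.58379, so b = 3.89567.
Back-substitute: a = (1.92 − 0.42·3.89567) / 0.065 = 4.36641.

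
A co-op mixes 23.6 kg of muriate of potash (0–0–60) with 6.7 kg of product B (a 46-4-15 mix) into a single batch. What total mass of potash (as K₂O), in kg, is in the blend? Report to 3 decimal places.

15.165 kg K₂O

K₂O mass = 60%×23.6 + 15%×6.7 = 15.165 kg.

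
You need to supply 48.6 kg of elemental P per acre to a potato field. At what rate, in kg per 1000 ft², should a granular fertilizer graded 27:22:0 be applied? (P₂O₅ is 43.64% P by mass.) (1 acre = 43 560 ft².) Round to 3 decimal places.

11.621 kg of product per thousand sq ft

As P₂O₅: 48.6 / 0.4364 = 111.366 kg per acre.
Product per acre = 111.366 / 22% = 506.208 kg.
Convert to per 1000 ft²: 506.208 × 0.0229568 = 11.6209 kg.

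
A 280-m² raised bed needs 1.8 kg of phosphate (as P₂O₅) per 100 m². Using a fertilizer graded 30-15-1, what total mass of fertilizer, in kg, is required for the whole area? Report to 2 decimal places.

33.60 kg

Product per 100 m² = 1.8 / 15% = 12 kg.
Total product = 12 × 280 / 100 = 33.6 kg.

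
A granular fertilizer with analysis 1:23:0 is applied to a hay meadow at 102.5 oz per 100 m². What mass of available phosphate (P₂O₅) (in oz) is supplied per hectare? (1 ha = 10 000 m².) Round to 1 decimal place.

2357.5 oz P₂O₅ per hectare

P₂O₅ per 100 m² = 102.5 × 23% = 23.575 oz.
Convert to per hectare: 23.575 × 100 = 2357.5 oz.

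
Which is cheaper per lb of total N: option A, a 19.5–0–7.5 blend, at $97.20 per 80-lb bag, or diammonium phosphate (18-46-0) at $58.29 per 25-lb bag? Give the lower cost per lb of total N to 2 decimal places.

$6.23 per lb N (option A)

option A: N per bag = 80 × 19.5% = 15.6 lb; cost = 97.20 / 15.6 = $6.2308/lb N.
diammonium phosphate: N per bag = 25 × 18% = 4.5 lb; cost = 58.29 / 4.5 = $12.9533/lb N.
option A is cheaper.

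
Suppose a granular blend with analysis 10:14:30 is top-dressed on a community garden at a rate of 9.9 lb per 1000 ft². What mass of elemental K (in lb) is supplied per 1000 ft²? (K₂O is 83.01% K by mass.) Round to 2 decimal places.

K₂O per 1000 ft² = 9.9 × 30% = 2.97 lb.
Elemental K = 2.97 × 0.8301 = 2.4654 lb per 1000 ft².

2.47 lb K per thousand sq ft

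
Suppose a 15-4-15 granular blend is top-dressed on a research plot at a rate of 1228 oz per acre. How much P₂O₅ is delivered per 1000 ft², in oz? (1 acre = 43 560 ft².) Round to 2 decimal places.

P₂O₅ per acre = 1228 × 4% = 49.12 oz.
Convert to per 1000 ft²: 49.12 × 0.0229568 = 1.12764 oz.

1.13 oz P₂O₅ per thousand sq ft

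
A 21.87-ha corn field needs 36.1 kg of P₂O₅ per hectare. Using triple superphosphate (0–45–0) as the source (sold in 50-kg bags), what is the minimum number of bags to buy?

36 bags

Product per hectare = 36.1 / 45% = 80.2222 kg.
Total product = 80.2222 × 21.87 = 1754.46 kg.
Bags = ⌈1754.46 / 50⌉ = 36.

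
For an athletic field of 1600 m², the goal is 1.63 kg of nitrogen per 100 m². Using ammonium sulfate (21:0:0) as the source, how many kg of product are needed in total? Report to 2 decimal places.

124.19 kg

Product per 100 m² = 1.63 / 21% = 7.7619 kg.
Total product = 7.7619 × 1600 / 100 = 124.1905 kg.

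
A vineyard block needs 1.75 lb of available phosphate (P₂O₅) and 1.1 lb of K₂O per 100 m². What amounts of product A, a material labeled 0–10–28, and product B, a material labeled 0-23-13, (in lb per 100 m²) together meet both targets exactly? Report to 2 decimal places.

0.50 lb product A, 7.39 lb product B

Per-100 m² balance (a = product A, b = product B):
P₂O₅: 0.1·a + 0.23·b = 1.75
K₂O: 0.28·a + 0.13·b = 1.1
From row1: a = (1.75 − 0.23·b) / 0.1.
Into row2: 0.28·(1.75 − 0.23·b)/0.1 + 0.13·b = 1.1 → b = 7.393, a = 0.496109.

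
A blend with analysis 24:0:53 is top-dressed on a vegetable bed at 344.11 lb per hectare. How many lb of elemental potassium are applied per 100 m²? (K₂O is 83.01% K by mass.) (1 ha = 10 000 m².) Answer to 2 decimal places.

K₂O per hectare = 344.11 × 53% = 182.378 lb.
Elemental K = 182.378 × 0.8301 = 151.392 lb per hectare.
Convert to per 100 m²: 151.392 × 0.01 = 1.51392 lb.

1.51 lb K per hundred sq m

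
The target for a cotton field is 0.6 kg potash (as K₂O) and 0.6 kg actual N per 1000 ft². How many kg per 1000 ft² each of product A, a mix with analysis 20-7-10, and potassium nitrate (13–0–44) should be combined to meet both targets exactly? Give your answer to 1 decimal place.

With a, b = kg per 1000 ft² of product A and potassium nitrate:
K₂O: 0.1·a + 0.44·b = 0.6
N: 0.2·a + 0.13·b = 0.6
Eliminate a: (row1) − 0.1/0.2·(row2) → 0.375·b = 0.3, so b = 0.8.
Back-substitute: a = (0.6 − 0.44·0.8) / 0.1 = 2.48.

2.5 kg product A, 0.8 kg potassium nitrate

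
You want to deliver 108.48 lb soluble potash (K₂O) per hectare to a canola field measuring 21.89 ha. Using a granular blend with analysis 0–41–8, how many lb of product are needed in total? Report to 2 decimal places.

29682.84 lb

Product per hectare = 108.48 / 8% = 1356 lb.
Total product = 1356 × 21.89 = 29682.84 lb.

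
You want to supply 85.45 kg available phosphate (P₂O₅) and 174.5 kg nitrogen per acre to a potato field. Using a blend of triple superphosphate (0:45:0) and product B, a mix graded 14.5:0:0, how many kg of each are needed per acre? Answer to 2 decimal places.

Per-acre balance (a = triple superphosphate, b = product B):
P₂O₅: 0.45·a + 0·b = 85.45
N: 0·a + 0.145·b = 174.5
Solving simultaneously: a = 189.889, b = 1203.448.

189.89 kg triple superphosphate, 1203.45 kg product B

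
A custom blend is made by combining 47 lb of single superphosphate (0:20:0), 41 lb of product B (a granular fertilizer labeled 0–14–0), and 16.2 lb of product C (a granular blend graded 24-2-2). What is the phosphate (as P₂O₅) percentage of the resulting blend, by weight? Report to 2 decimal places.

14.84% P₂O₅

Total mass = 47 + 41 + 16.2 = 104.2 lb.
P₂O₅ mass = 20%×47 + 14%×41 + 2%×16.2 = 15.464 lb.
% P₂O₅ = 15.464 / 104.2 = 14.8407%.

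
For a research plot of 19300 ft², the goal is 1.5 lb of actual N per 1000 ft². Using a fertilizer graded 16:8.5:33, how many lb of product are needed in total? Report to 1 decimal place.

180.9 lb

Product per 1000 ft² = 1.5 / 16% = 9.375 lb.
Total product = 9.375 × 19300 / 1000 = 180.938 lb.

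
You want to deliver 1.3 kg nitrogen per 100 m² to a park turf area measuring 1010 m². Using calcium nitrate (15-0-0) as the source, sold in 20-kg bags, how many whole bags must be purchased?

5 bags

Product per 100 m² = 1.3 / 15% = 8.66667 kg.
Total product = 8.66667 × 1010 / 100 = 87.5333 kg.
Bags = ⌈87.5333 / 20⌉ = 5.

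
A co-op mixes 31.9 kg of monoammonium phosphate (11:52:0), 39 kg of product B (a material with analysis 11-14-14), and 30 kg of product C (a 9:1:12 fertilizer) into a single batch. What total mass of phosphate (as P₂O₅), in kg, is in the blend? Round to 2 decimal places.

22.35 kg P₂O₅

P₂O₅ mass = 52%×31.9 + 14%×39 + 1%×30 = 22.348 kg.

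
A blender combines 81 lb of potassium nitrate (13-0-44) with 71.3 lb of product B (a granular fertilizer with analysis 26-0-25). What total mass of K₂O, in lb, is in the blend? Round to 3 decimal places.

53.465 lb K₂O

K₂O mass = 44%×81 + 25%×71.3 = 53.465 lb.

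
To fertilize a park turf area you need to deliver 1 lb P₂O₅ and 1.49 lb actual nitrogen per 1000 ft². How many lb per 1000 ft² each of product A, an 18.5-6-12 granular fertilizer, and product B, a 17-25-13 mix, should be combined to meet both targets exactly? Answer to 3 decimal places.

Let a = lb of product A, b = lb of product B (per 1000 ft²).
P₂O₅: 0.06·a + 0.25·b = 1
N: 0.185·a + 0.17·b = 1.49
From row1: a = (1 − 0.25·b) / 0.06.
Into row2: 0.185·(1 − 0.25·b)/0.06 + 0.17·b = 1.49 → b = 2.65187, a = 5.6172.

5.617 lb product A, 2.652 lb product B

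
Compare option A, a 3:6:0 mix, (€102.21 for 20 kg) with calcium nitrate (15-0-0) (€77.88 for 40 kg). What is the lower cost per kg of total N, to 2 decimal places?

option A: N per bag = 20 × 3% = 0.6 kg; cost = 102.21 / 0.6 = €170.3500/kg N.
calcium nitrate: N per bag = 40 × 15% = 6 kg; cost = 77.88 / 6 = €12.9800/kg N.
calcium nitrate is cheaper.

€12.98 per kg N (calcium nitrate)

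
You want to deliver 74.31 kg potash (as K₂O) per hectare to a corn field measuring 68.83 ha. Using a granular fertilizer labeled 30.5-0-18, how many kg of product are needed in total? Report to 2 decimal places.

Product per hectare = 74.31 / 18% = 412.833 kg.
Total product = 412.833 × 68.83 = 28415.318 kg.

28415.32 kg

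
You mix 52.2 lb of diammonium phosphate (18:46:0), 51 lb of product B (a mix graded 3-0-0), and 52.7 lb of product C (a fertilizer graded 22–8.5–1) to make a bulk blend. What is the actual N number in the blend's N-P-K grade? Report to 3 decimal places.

14.445% N

Total mass = 52.2 + 51 + 52.7 = 155.9 lb.
N mass = 18%×52.2 + 3%×51 + 22%×52.7 = 22.52 lb.
% N = 22.52 / 155.9 = 14.4452%.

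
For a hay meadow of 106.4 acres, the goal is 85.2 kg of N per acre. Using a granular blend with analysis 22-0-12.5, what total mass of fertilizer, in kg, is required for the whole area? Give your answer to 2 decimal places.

41205.82 kg

Product per acre = 85.2 / 22% = 387.273 kg.
Total product = 387.273 × 106.4 = 41205.818 kg.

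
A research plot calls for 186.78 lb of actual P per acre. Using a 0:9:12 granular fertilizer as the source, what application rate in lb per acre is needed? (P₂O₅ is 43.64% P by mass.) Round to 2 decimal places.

4755.58 lb of product per acre

As P₂O₅: 186.78 / 0.4364 = 428.002 lb per acre.
Product per acre = 428.002 / 9% = 4755.576 lb.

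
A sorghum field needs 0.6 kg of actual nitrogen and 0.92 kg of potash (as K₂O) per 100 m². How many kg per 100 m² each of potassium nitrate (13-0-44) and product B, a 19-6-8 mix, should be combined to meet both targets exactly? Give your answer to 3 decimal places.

Let a = kg of potassium nitrate, b = kg of product B (per 100 m²).
N: 0.13·a + 0.19·b = 0.6
K₂O: 0.44·a + 0.08·b = 0.92
Eliminate a: (row1) − 0.13/0.44·(row2) → 0.166364·b = 0.328182, so b = 1.97268.
Back-substitute: a = (0.6 − 0.19·1.97268) / 0.13 = 1.73224.

1.732 kg potassium nitrate, 1.973 kg product B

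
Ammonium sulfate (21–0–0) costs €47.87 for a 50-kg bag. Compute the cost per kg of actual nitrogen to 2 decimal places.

€4.56 per kg N

N in bag = 50 × 21% = 10.5 kg.
Cost per kg N = €47.87 / 10.5 = €4.5590.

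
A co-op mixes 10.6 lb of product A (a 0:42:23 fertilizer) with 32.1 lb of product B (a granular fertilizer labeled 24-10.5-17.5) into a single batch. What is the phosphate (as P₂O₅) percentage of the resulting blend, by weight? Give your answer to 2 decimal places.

Total mass = 10.6 + 32.1 = 42.7 lb.
P₂O₅ mass = 42%×10.6 + 10.5%×32.1 = 7.8225 lb.
% P₂O₅ = 7.8225 / 42.7 = 18.3197%.

18.32% P₂O₅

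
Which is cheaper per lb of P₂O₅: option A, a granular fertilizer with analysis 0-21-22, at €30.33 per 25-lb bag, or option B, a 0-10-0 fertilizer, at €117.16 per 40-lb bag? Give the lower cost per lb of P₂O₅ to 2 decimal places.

option A: P₂O₅ per bag = 25 × 21% = 5.25 lb; cost = 30.33 / 5.25 = €5.7771/lb P₂O₅.
option B: P₂O₅ per bag = 40 × 10% = 4 lb; cost = 117.16 / 4 = €29.2900/lb P₂O₅.
option A is cheaper.

€5.78 per lb P₂O₅ (option A)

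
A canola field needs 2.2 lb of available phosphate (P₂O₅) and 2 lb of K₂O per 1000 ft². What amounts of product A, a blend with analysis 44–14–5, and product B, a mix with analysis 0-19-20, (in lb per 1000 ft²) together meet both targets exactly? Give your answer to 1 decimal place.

With a, b = lb per 1000 ft² of product A and product B:
P₂O₅: 0.14·a + 0.19·b = 2.2
K₂O: 0.05·a + 0.2·b = 2
Eliminate a: (row1) − 0.14/0.05·(row2) → -0.37·b = -3.4, so b = 9.18919.
Back-substitute: a = (2.2 − 0.19·9.18919) / 0.14 = 3.24324.

3.2 lb product A, 9.2 lb product B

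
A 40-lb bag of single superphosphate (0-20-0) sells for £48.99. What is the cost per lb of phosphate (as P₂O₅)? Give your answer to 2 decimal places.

P₂O₅ in bag = 40 × 20% = 8 lb.
Cost per lb P₂O₅ = £48.99 / 8 = £6.1238.

£6.12 per lb P₂O₅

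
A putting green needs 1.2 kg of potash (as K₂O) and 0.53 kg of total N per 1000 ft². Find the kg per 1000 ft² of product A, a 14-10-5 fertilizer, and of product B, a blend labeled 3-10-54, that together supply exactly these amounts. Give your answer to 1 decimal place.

Let a = kg of product A, b = kg of product B (per 1000 ft²).
K₂O: 0.05·a + 0.54·b = 1.2
N: 0.14·a + 0.03·b = 0.53
Eliminate a: (row1) − 0.05/0.14·(row2) → 0.529286·b = 1.01071, so b = 1.90958.
Back-substitute: a = (1.2 − 0.54·1.90958) / 0.05 = 3.37652.

3.4 kg product A, 1.9 kg product B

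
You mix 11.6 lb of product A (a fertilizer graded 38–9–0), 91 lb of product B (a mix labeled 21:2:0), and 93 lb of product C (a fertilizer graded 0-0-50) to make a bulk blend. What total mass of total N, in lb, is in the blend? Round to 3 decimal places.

N mass = 38%×11.6 + 21%×91 + 0%×93 = 23.518 lb.

23.518 lb N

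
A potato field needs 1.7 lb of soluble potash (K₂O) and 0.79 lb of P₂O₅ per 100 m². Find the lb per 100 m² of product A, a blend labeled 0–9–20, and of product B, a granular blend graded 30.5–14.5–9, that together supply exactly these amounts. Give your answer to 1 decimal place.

With a, b = lb per 100 m² of product A and product B:
K₂O: 0.2·a + 0.09·b = 1.7
P₂O₅: 0.09·a + 0.145·b = 0.79
Eliminate a: (row1) − 0.2/0.09·(row2) → -0.232222·b = -0.0555556, so b = 0.239234.
Back-substitute: a = (1.7 − 0.09·0.239234) / 0.2 = 8.39234.

8.4 lb product A, 0.2 lb product B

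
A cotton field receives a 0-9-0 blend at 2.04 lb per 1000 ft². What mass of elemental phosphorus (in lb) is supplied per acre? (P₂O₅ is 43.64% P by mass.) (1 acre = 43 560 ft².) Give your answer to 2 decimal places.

3.49 lb P per acre

P₂O₅ per 1000 ft² = 2.04 × 9% = 0.1836 lb.
Elemental P = 0.1836 × 0.4364 = 0.080123 lb per 1000 ft².
Convert to per acre: 0.080123 × 43.56 = 3.49016 lb.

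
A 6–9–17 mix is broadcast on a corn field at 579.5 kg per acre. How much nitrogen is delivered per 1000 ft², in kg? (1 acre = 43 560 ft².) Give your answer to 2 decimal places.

nitrogen per acre = 579.5 × 6% = 34.77 kg.
Convert to per 1000 ft²: 34.77 × 0.0229568 = 0.798209 kg.

0.80 kg N per thousand sq ft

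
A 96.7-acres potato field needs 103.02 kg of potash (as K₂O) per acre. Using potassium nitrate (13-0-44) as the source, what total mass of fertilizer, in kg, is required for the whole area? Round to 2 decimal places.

Product per acre = 103.02 / 44% = 234.136 kg.
Total product = 234.136 × 96.7 = 22640.986 kg.

22640.99 kg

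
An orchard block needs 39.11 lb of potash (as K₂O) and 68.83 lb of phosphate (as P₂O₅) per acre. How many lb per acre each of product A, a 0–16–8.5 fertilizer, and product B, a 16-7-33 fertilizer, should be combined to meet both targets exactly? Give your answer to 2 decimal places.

426.39 lb product A, 8.69 lb product B

Let a = lb of product A, b = lb of product B (per acre).
K₂O: 0.085·a + 0.33·b = 39.11
P₂O₅: 0.16·a + 0.07·b = 68.83
Solving simultaneously: a = 426.386, b = 8.68837.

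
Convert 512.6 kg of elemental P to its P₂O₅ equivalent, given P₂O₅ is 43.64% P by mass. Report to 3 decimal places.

P₂O₅ = 512.6 / 0.4364 = 1174.6104 kg.

1174.610 kg P₂O₅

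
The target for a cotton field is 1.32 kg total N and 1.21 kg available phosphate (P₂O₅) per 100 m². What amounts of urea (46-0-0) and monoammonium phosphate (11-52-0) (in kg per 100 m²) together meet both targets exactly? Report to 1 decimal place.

2.3 kg urea, 2.3 kg monoammonium phosphate

Per-100 m² balance (a = urea, b = monoammonium phosphate):
N: 0.46·a + 0.11·b = 1.32
P₂O₅: 0·a + 0.52·b = 1.21
Solving simultaneously: a = 2.31313, b = 2.32692.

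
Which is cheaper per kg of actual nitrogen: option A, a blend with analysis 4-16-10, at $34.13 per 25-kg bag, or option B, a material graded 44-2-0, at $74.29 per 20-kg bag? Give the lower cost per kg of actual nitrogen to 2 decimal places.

$8.44 per kg N (option B)

option A: N per bag = 25 × 4% = 1 kg; cost = 34.13 / 1 = $34.1300/kg N.
option B: N per bag = 20 × 44% = 8.8 kg; cost = 74.29 / 8.8 = $8.4420/kg N.
option B is cheaper.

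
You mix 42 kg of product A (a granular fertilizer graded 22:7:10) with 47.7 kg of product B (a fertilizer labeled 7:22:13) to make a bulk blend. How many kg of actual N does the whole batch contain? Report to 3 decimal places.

N mass = 22%×42 + 7%×47.7 = 12.579 kg.

12.579 kg N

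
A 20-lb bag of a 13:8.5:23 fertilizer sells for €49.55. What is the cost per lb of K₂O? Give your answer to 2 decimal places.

K₂O in bag = 20 × 23% = 4.6 lb.
Cost per lb K₂O = €49.55 / 4.6 = €10.7717.

€10.77 per lb K₂O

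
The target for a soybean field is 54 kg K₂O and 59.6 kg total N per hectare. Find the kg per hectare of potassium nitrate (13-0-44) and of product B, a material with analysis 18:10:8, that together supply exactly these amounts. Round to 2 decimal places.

71.98 kg potassium nitrate, 279.13 kg product B

With a, b = kg per hectare of potassium nitrate and product B:
K₂O: 0.44·a + 0.08·b = 54
N: 0.13·a + 0.18·b = 59.6
Eliminate b: (row1) − 0.08/0.18·(row2) → 0.382222·a = 27.5111, so a = 71.9767.
Then b = (59.6 − 0.13·71.9767) / 0.18 = 279.128.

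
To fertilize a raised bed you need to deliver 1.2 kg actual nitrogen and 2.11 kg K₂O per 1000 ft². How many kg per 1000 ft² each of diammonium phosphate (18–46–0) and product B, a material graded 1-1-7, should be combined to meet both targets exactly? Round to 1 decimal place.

Let a = kg of diammonium phosphate, b = kg of product B (per 1000 ft²).
N: 0.18·a + 0.01·b = 1.2
K₂O: 0·a + 0.07·b = 2.11
Solving simultaneously: a = 4.99206, b = 30.1429.

5.0 kg diammonium phosphate, 30.1 kg product B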